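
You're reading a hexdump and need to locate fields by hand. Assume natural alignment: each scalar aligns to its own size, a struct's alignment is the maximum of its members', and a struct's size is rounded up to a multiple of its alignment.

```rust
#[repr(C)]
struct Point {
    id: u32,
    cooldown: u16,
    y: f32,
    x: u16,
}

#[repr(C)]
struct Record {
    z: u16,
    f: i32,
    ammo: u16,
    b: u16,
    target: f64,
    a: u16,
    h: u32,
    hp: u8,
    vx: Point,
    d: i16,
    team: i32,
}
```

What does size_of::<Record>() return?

64

Point: 0..4  id  (4B, 4-aligned); 4..6  cooldown  (2B, 2-aligned); 6..8  -- padding (2B); 8..12  y  (4B, 4-aligned); 12..14  x  (2B, 2-aligned); 14..16  -- tail padding (2B); sizeof = 16, alignof = 4
0..2  z  (2B, 2-aligned)
2..4  -- padding (2B)
4..8  f  (4B, 4-aligned)
8..10  ammo  (2B, 2-aligned)
10..12  b  (2B, 2-aligned)
12..16  -- padding (4B)
16..24  target  (8B, 8-aligned)
24..26  a  (2B, 2-aligned)
26..28  -- padding (2B)
28..32  h  (4B, 4-aligned)
32..33  hp  (1B, 1-aligned)
33..36  -- padding (3B)
36..52  vx  (16B, 4-aligned)
52..54  d  (2B, 2-aligned)
54..56  -- padding (2B)
56..60  team  (4B, 4-aligned)
60..64  -- tail padding (4B)
sizeof = 64, alignof = 8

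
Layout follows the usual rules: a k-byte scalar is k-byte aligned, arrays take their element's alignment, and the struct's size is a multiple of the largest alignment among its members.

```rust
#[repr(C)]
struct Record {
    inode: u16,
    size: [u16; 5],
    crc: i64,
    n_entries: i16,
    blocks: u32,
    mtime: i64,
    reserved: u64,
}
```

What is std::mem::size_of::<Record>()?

@0: inode [2B, align 2] → 2
@2: size [10B, align 2] → 12
+4 pad (align 8)
@16: crc [8B, align 8] → 24
@24: n_entries [2B, align 2] → 26
+2 pad (align 4)
@28: blocks [4B, align 4] → 32
@32: mtime [8B, align 8] → 40
@40: reserved [8B, align 8] → 48
size 48, align 8

48 bytes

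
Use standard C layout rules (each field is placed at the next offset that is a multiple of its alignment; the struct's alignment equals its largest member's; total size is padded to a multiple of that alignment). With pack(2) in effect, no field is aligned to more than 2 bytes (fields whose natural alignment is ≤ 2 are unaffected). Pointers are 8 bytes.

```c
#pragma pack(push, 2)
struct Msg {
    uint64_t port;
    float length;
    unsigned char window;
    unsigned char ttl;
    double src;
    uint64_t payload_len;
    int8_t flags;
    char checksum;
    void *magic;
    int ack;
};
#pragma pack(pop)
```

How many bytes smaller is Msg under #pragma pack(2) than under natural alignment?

natural layout:
  0..8  port  (8B, 8-aligned)
  8..12  length  (4B, 4-aligned)
  12..13  window  (1B, 1-aligned)
  13..14  ttl  (1B, 1-aligned)
  14..16  -- padding (2B)
  16..24  src  (8B, 8-aligned)
  24..32  payload_len  (8B, 8-aligned)
  32..33  flags  (1B, 1-aligned)
  33..34  checksum  (1B, 1-aligned)
  34..40  -- padding (6B)
  40..48  magic  (8B, 8-aligned)
  48..52  ack  (4B, 4-aligned)
  52..56  -- tail padding (4B)
  sizeof = 56, alignof = 8
packed(2) layout:
  0..8  port  (8B, 2-aligned)
  8..12  length  (4B, 2-aligned)
  12..13  window  (1B, 1-aligned)
  13..14  ttl  (1B, 1-aligned)
  14..22  src  (8B, 2-aligned)
  22..30  payload_len  (8B, 2-aligned)
  30..31  flags  (1B, 1-aligned)
  31..32  checksum  (1B, 1-aligned)
  32..40  magic  (8B, 2-aligned)
  40..44  ack  (4B, 2-aligned)
  sizeof = 44, alignof = 2
56 − 44 = 12

12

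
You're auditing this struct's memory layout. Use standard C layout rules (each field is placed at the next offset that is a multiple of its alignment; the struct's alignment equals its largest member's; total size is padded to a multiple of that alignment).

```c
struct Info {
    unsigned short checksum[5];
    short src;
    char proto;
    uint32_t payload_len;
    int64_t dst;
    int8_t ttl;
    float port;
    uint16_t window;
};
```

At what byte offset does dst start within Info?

24

0..10  checksum  (10B, 2-aligned)
10..12  src  (2B, 2-aligned)
12..13  proto  (1B, 1-aligned)
13..16  -- padding (3B)
16..20  payload_len  (4B, 4-aligned)
20..24  -- padding (4B)
24..32  dst  (8B, 8-aligned)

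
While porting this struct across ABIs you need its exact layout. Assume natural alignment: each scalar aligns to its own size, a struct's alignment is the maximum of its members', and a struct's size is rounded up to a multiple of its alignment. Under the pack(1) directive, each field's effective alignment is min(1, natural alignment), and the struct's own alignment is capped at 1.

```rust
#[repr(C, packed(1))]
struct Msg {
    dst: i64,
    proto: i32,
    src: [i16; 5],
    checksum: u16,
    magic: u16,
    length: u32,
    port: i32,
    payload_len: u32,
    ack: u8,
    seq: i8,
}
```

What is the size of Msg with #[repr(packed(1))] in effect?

40

dst at 0 (size 8, align 1) → ends 8
proto at 8 (size 4, align 1) → ends 12
src at 12 (size 10, align 1) → ends 22
checksum at 22 (size 2, align 1) → ends 24
magic at 24 (size 2, align 1) → ends 26
length at 26 (size 4, align 1) → ends 30
port at 30 (size 4, align 1) → ends 34
payload_len at 34 (size 4, align 1) → ends 38
ack at 38 (size 1, align 1) → ends 39
seq at 39 (size 1, align 1) → ends 40
total 40 bytes, alignment 1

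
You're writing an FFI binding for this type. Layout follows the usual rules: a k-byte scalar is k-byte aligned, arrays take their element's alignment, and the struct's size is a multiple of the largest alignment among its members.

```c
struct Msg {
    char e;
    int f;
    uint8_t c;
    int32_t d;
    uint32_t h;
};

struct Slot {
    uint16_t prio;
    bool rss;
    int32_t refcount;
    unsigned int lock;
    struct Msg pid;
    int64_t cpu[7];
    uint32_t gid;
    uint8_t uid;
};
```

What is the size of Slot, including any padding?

Msg: e at 0 (size 1, align 1) → ends 1; pad 3 to align 4 for f; f at 4 (size 4, align 4) → ends 8; c at 8 (size 1, align 1) → ends 9; pad 3 to align 4 for d; d at 12 (size 4, align 4) → ends 16; h at 16 (size 4, align 4) → ends 20; total 20 bytes, alignment 4
prio at 0 (size 2, align 2) → ends 2
rss at 2 (size 1, align 1) → ends 3
pad 1 to align 4 for refcount
refcount at 4 (size 4, align 4) → ends 8
lock at 8 (size 4, align 4) → ends 12
pid at 12 (size 20, align 4) → ends 32
cpu at 32 (size 56, align 8) → ends 88
gid at 88 (size 4, align 4) → ends 92
uid at 92 (size 1, align 1) → ends 93
tail pad 3 to reach multiple of 8
total 96 bytes, alignment 8

96 bytes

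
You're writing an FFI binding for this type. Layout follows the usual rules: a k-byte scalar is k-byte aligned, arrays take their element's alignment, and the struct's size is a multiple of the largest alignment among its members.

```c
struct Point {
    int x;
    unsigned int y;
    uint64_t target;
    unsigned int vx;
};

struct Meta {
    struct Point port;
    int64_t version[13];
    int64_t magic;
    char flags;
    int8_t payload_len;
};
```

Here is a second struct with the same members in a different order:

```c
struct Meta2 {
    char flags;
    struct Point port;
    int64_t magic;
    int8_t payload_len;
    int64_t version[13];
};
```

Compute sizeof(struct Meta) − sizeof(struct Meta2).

-8

Point: @0: x [4B, align 4] → 4; @4: y [4B, align 4] → 8; @8: target [8B, align 8] → 16; @16: vx [4B, align 4] → 20; +4 tail pad (align 8); size 24, align 8
@0: port [24B, align 8] → 24
@24: version [104B, align 8] → 128
@128: magic [8B, align 8] → 136
@136: flags [1B, align 1] → 137
@137: payload_len [1B, align 1] → 138
+6 tail pad (align 8)
size 144, align 8
— Meta2 —
@0: flags [1B, align 1] → 1
+7 pad (align 8)
@8: port [24B, align 8] → 32
@32: magic [8B, align 8] → 40
@40: payload_len [1B, align 1] → 41
+7 pad (align 8)
@48: version [104B, align 8] → 152
size 152, align 8
144 − 152 = -8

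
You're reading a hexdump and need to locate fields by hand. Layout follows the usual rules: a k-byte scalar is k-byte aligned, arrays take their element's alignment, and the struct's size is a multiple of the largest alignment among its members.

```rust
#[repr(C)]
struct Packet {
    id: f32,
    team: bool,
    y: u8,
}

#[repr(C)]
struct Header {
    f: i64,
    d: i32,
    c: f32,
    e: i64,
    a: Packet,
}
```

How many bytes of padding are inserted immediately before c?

Packet: id at 0 (size 4, align 4) → ends 4; team at 4 (size 1, align 1) → ends 5; y at 5 (size 1, align 1) → ends 6; tail pad 2 to reach multiple of 4; total 8 bytes, alignment 4
f at 0 (size 8, align 8) → ends 8
d at 8 (size 4, align 4) → ends 12
c at 12 (size 4, align 4) → ends 16

0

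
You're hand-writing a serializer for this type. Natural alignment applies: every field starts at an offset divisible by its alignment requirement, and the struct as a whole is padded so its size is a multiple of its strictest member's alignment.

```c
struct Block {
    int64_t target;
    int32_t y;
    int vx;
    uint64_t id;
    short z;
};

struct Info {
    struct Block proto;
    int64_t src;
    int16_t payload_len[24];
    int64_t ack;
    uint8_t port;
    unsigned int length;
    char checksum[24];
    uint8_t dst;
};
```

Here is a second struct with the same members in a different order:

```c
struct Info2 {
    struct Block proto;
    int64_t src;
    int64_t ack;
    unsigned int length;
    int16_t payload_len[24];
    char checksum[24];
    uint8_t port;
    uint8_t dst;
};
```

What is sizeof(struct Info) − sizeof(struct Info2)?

Block: 0..8  target  (8B, 8-aligned); 8..12  y  (4B, 4-aligned); 12..16  vx  (4B, 4-aligned); 16..24  id  (8B, 8-aligned); 24..26  z  (2B, 2-aligned); 26..32  -- tail padding (6B); sizeof = 32, alignof = 8
0..32  proto  (32B, 8-aligned)
32..40  src  (8B, 8-aligned)
40..88  payload_len  (48B, 2-aligned)
88..96  ack  (8B, 8-aligned)
96..97  port  (1B, 1-aligned)
97..100  -- padding (3B)
100..104  length  (4B, 4-aligned)
104..128  checksum  (24B, 1-aligned)
128..129  dst  (1B, 1-aligned)
129..136  -- tail padding (7B)
sizeof = 136, alignof = 8
— Info2 —
0..32  proto  (32B, 8-aligned)
32..40  src  (8B, 8-aligned)
40..48  ack  (8B, 8-aligned)
48..52  length  (4B, 4-aligned)
52..100  payload_len  (48B, 2-aligned)
100..124  checksum  (24B, 1-aligned)
124..125  port  (1B, 1-aligned)
125..126  dst  (1B, 1-aligned)
126..128  -- tail padding (2B)
sizeof = 128, alignof = 8
136 − 128 = 8

8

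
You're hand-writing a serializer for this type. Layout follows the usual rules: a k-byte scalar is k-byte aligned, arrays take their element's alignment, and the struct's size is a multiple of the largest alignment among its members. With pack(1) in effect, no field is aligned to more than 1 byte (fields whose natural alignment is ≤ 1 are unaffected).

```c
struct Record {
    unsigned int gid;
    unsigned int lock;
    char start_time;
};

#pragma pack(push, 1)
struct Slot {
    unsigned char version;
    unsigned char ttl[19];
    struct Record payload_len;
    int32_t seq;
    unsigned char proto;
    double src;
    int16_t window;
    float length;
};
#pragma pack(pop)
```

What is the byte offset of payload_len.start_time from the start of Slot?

28

Record: 0..4  gid  (4B, 4-aligned); 4..8  lock  (4B, 4-aligned); 8..9  start_time  (1B, 1-aligned); 9..12  -- tail padding (3B); sizeof = 12, alignof = 4
0..1  version  (1B, 1-aligned)
1..20  ttl  (19B, 1-aligned)
20..32  payload_len  (12B, 1-aligned)
within Record: start_time at 8
20 + 8 = 28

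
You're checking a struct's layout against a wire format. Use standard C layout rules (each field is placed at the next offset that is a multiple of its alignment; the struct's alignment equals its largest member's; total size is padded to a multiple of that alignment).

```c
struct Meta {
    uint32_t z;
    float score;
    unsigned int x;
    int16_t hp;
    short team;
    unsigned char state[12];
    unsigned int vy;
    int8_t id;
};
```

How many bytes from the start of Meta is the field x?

@0: z [4B, align 4] → 4
@4: score [4B, align 4] → 8
@8: x [4B, align 4] → 12

8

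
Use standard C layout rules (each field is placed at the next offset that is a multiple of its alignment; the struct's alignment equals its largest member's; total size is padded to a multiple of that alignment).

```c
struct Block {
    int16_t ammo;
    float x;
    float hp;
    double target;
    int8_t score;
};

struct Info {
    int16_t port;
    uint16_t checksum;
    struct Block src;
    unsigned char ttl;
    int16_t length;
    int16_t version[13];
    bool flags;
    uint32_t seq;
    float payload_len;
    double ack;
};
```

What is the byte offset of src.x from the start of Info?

Block: 0..2  ammo  (2B, 2-aligned); 2..4  -- padding (2B); 4..8  x  (4B, 4-aligned); 8..12  hp  (4B, 4-aligned); 12..16  -- padding (4B); 16..24  target  (8B, 8-aligned); 24..25  score  (1B, 1-aligned); 25..32  -- tail padding (7B); sizeof = 32, alignof = 8
0..2  port  (2B, 2-aligned)
2..4  checksum  (2B, 2-aligned)
4..8  -- padding (4B)
8..40  src  (32B, 8-aligned)
within Block: x at 4
8 + 4 = 12

12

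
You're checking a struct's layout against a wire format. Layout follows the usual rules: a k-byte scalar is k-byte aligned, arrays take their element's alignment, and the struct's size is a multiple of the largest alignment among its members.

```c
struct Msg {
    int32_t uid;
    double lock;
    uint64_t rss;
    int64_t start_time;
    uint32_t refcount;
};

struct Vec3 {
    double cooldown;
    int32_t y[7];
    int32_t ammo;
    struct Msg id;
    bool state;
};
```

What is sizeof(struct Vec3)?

88

Msg: 0..4  uid  (4B, 4-aligned); 4..8  -- padding (4B); 8..16  lock  (8B, 8-aligned); 16..24  rss  (8B, 8-aligned); 24..32  start_time  (8B, 8-aligned); 32..36  refcount  (4B, 4-aligned); 36..40  -- tail padding (4B); sizeof = 40, alignof = 8
0..8  cooldown  (8B, 8-aligned)
8..36  y  (28B, 4-aligned)
36..40  ammo  (4B, 4-aligned)
40..80  id  (40B, 8-aligned)
80..81  state  (1B, 1-aligned)
81..88  -- tail padding (7B)
sizeof = 88, alignof = 8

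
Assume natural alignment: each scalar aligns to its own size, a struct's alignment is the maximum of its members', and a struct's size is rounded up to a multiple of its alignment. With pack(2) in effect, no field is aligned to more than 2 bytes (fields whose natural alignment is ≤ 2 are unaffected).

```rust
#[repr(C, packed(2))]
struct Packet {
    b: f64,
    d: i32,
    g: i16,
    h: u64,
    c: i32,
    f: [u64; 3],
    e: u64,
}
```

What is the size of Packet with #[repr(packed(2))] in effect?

58

b at 0 (size 8, align 2) → ends 8
d at 8 (size 4, align 2) → ends 12
g at 12 (size 2, align 2) → ends 14
h at 14 (size 8, align 2) → ends 22
c at 22 (size 4, align 2) → ends 26
f at 26 (size 24, align 2) → ends 50
e at 50 (size 8, align 2) → ends 58
total 58 bytes, alignment 2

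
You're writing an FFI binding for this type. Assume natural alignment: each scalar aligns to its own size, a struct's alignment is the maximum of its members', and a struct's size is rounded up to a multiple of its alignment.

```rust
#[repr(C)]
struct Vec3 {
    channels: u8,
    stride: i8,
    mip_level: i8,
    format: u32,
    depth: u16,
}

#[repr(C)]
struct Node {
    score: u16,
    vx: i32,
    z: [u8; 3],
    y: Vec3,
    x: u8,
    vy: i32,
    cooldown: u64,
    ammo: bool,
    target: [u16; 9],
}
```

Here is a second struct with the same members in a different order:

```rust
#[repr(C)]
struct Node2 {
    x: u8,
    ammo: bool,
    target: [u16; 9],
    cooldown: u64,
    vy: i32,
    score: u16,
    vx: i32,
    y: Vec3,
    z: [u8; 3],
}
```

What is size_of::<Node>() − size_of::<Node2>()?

0

Vec3: channels at 0 (size 1, align 1) → ends 1; stride at 1 (size 1, align 1) → ends 2; mip_level at 2 (size 1, align 1) → ends 3; pad 1 to align 4 for format; format at 4 (size 4, align 4) → ends 8; depth at 8 (size 2, align 2) → ends 10; tail pad 2 to reach multiple of 4; total 12 bytes, alignment 4
score at 0 (size 2, align 2) → ends 2
pad 2 to align 4 for vx
vx at 4 (size 4, align 4) → ends 8
z at 8 (size 3, align 1) → ends 11
pad 1 to align 4 for y
y at 12 (size 12, align 4) → ends 24
x at 24 (size 1, align 1) → ends 25
pad 3 to align 4 for vy
vy at 28 (size 4, align 4) → ends 32
cooldown at 32 (size 8, align 8) → ends 40
ammo at 40 (size 1, align 1) → ends 41
pad 1 to align 2 for target
target at 42 (size 18, align 2) → ends 60
tail pad 4 to reach multiple of 8
total 64 bytes, alignment 8
— Node2 —
x at 0 (size 1, align 1) → ends 1
ammo at 1 (size 1, align 1) → ends 2
target at 2 (size 18, align 2) → ends 20
pad 4 to align 8 for cooldown
cooldown at 24 (size 8, align 8) → ends 32
vy at 32 (size 4, align 4) → ends 36
score at 36 (size 2, align 2) → ends 38
pad 2 to align 4 for vx
vx at 40 (size 4, align 4) → ends 44
y at 44 (size 12, align 4) → ends 56
z at 56 (size 3, align 1) → ends 59
tail pad 5 to reach multiple of 8
total 64 bytes, alignment 8
64 − 64 = 0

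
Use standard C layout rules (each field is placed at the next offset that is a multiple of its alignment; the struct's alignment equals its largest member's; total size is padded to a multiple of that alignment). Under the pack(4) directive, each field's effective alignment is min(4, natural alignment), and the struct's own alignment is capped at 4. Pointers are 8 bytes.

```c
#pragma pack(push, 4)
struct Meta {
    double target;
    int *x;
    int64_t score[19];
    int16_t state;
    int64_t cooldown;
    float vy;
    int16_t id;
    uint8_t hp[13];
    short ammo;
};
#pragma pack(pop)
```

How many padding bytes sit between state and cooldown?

0..8  target  (8B, 4-aligned)
8..16  x  (8B, 4-aligned)
16..168  score  (152B, 4-aligned)
168..170  state  (2B, 2-aligned)
170..172  -- padding (2B)
172..180  cooldown  (8B, 4-aligned)

2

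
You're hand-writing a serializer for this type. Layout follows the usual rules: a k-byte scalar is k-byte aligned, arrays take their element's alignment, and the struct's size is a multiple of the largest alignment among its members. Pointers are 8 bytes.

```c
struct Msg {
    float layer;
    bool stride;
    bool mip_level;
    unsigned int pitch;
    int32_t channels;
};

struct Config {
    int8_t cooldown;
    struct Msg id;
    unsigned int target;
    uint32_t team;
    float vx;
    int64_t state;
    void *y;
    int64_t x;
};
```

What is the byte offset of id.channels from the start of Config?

16

Msg: @0: layer [4B, align 4] → 4; @4: stride [1B, align 1] → 5; @5: mip_level [1B, align 1] → 6; +2 pad (align 4); @8: pitch [4B, align 4] → 12; @12: channels [4B, align 4] → 16; size 16, align 4
@0: cooldown [1B, align 1] → 1
+3 pad (align 4)
@4: id [16B, align 4] → 20
within Msg: channels at 12
4 + 12 = 16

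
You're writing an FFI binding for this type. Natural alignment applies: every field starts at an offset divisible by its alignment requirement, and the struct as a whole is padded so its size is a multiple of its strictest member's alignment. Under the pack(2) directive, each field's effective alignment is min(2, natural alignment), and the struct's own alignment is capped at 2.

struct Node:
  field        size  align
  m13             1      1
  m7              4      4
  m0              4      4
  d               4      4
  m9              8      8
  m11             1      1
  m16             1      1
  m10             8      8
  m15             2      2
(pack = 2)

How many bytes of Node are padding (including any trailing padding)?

m13 at 0 (size 1, align 1) → ends 1
pad 1 to align 2 for m7
m7 at 2 (size 4, align 2) → ends 6
m0 at 6 (size 4, align 2) → ends 10
d at 10 (size 4, align 2) → ends 14
m9 at 14 (size 8, align 2) → ends 22
m11 at 22 (size 1, align 1) → ends 23
m16 at 23 (size 1, align 1) → ends 24
m10 at 24 (size 8, align 2) → ends 32
m15 at 32 (size 2, align 2) → ends 34
total 34 bytes, alignment 2
data bytes 33, size 34 → padding 1

1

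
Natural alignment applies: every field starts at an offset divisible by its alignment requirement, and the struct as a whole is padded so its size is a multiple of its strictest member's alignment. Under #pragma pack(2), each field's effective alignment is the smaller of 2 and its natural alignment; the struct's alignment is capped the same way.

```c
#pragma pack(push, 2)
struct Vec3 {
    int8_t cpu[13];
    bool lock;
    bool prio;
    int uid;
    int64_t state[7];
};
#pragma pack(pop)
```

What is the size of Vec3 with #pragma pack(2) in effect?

@0: cpu [13B, align 1] → 13
@13: lock [1B, align 1] → 14
@14: prio [1B, align 1] → 15
+1 pad (align 2)
@16: uid [4B, align 2] → 20
@20: state [56B, align 2] → 76
size 76, align 2

76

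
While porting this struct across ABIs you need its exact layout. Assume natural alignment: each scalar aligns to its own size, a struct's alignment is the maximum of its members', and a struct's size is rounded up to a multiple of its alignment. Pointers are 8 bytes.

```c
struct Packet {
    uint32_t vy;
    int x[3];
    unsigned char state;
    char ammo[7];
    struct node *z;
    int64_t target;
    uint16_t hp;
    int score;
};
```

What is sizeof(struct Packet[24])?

1152

0..4  vy  (4B, 4-aligned)
4..16  x  (12B, 4-aligned)
16..17  state  (1B, 1-aligned)
17..24  ammo  (7B, 1-aligned)
24..32  z  (8B, 8-aligned)
32..40  target  (8B, 8-aligned)
40..42  hp  (2B, 2-aligned)
42..44  -- padding (2B)
44..48  score  (4B, 4-aligned)
sizeof = 48, alignof = 8
array of 24: 24 × 48 = 1152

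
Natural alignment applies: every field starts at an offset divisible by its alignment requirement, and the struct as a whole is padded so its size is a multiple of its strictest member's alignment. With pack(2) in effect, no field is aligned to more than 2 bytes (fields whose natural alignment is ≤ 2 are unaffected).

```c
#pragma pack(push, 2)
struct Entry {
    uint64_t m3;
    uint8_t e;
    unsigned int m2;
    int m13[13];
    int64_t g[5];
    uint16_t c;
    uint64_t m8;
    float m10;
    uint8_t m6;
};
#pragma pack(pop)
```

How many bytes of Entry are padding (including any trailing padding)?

0..8  m3  (8B, 2-aligned)
8..9  e  (1B, 1-aligned)
9..10  -- padding (1B)
10..14  m2  (4B, 2-aligned)
14..66  m13  (52B, 2-aligned)
66..106  g  (40B, 2-aligned)
106..108  c  (2B, 2-aligned)
108..116  m8  (8B, 2-aligned)
116..120  m10  (4B, 2-aligned)
120..121  m6  (1B, 1-aligned)
121..122  -- tail padding (1B)
sizeof = 122, alignof = 2
data bytes 120, size 122 → padding 2

2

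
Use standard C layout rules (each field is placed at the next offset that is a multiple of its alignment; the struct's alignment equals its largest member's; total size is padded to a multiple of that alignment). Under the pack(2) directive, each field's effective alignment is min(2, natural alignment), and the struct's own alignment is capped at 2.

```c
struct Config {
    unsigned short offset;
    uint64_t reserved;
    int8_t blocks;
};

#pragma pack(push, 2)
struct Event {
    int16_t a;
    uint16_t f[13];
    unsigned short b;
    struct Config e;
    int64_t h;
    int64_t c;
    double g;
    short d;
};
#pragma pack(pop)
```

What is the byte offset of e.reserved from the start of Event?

Config: @0: offset [2B, align 2] → 2; +6 pad (align 8); @8: reserved [8B, align 8] → 16; @16: blocks [1B, align 1] → 17; +7 tail pad (align 8); size 24, align 8
@0: a [2B, align 2] → 2
@2: f [26B, align 2] → 28
@28: b [2B, align 2] → 30
@30: e [24B, align 2] → 54
within Config: reserved at 8
30 + 8 = 38

38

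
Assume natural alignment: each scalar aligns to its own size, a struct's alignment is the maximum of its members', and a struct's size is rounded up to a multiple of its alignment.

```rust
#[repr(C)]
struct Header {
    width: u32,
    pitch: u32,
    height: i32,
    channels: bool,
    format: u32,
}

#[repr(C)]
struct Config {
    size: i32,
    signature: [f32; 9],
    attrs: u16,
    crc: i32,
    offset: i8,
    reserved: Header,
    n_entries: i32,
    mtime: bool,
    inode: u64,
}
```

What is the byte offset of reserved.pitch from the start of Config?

56

Header: @0: width [4B, align 4] → 4; @4: pitch [4B, align 4] → 8; @8: height [4B, align 4] → 12; @12: channels [1B, align 1] → 13; +3 pad (align 4); @16: format [4B, align 4] → 20; size 20, align 4
@0: size [4B, align 4] → 4
@4: signature [36B, align 4] → 40
@40: attrs [2B, align 2] → 42
+2 pad (align 4)
@44: crc [4B, align 4] → 48
@48: offset [1B, align 1] → 49
+3 pad (align 4)
@52: reserved [20B, align 4] → 72
within Header: pitch at 4
52 + 4 = 56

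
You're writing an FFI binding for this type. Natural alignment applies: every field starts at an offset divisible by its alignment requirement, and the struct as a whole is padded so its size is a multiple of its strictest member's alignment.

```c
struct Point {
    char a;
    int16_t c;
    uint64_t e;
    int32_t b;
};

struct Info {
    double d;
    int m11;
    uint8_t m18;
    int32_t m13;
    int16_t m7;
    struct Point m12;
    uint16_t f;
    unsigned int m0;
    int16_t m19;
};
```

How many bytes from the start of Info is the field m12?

24

Point: @0: a [1B, align 1] → 1; +1 pad (align 2); @2: c [2B, align 2] → 4; +4 pad (align 8); @8: e [8B, align 8] → 16; @16: b [4B, align 4] → 20; +4 tail pad (align 8); size 24, align 8
@0: d [8B, align 8] → 8
@8: m11 [4B, align 4] → 12
@12: m18 [1B, align 1] → 13
+3 pad (align 4)
@16: m13 [4B, align 4] → 20
@20: m7 [2B, align 2] → 22
+2 pad (align 8)
@24: m12 [24B, align 8] → 48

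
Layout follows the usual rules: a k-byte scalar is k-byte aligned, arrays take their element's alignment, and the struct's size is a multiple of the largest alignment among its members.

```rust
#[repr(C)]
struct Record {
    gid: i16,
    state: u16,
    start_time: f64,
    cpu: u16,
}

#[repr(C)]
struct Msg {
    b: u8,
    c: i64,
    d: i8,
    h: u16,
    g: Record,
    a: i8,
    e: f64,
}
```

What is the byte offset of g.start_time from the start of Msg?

32

Record: @0: gid [2B, align 2] → 2; @2: state [2B, align 2] → 4; +4 pad (align 8); @8: start_time [8B, align 8] → 16; @16: cpu [2B, align 2] → 18; +6 tail pad (align 8); size 24, align 8
@0: b [1B, align 1] → 1
+7 pad (align 8)
@8: c [8B, align 8] → 16
@16: d [1B, align 1] → 17
+1 pad (align 2)
@18: h [2B, align 2] → 20
+4 pad (align 8)
@24: g [24B, align 8] → 48
within Record: start_time at 8
24 + 8 = 32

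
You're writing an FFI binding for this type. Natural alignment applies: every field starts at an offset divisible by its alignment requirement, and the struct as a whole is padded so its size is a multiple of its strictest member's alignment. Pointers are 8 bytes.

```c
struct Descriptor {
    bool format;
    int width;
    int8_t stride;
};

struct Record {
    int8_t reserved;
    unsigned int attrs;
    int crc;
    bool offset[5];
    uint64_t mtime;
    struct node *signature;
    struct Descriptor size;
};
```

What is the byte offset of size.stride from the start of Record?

48

Descriptor: format at 0 (size 1, align 1) → ends 1; pad 3 to align 4 for width; width at 4 (size 4, align 4) → ends 8; stride at 8 (size 1, align 1) → ends 9; tail pad 3 to reach multiple of 4; total 12 bytes, alignment 4
reserved at 0 (size 1, align 1) → ends 1
pad 3 to align 4 for attrs
attrs at 4 (size 4, align 4) → ends 8
crc at 8 (size 4, align 4) → ends 12
offset at 12 (size 5, align 1) → ends 17
pad 7 to align 8 for mtime
mtime at 24 (size 8, align 8) → ends 32
signature at 32 (size 8, align 8) → ends 40
size at 40 (size 12, align 4) → ends 52
within Descriptor: stride at 8
40 + 8 = 48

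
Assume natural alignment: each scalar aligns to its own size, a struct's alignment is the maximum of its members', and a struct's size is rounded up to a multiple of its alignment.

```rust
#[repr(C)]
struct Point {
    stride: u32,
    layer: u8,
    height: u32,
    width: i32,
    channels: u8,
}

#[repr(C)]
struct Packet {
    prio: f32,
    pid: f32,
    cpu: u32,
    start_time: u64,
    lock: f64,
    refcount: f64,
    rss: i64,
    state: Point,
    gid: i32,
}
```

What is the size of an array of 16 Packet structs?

Point: @0: stride [4B, align 4] → 4; @4: layer [1B, align 1] → 5; +3 pad (align 4); @8: height [4B, align 4] → 12; @12: width [4B, align 4] → 16; @16: channels [1B, align 1] → 17; +3 tail pad (align 4); size 20, align 4
@0: prio [4B, align 4] → 4
@4: pid [4B, align 4] → 8
@8: cpu [4B, align 4] → 12
+4 pad (align 8)
@16: start_time [8B, align 8] → 24
@24: lock [8B, align 8] → 32
@32: refcount [8B, align 8] → 40
@40: rss [8B, align 8] → 48
@48: state [20B, align 4] → 68
@68: gid [4B, align 4] → 72
size 72, align 8
array of 16: 16 × 72 = 1152

1152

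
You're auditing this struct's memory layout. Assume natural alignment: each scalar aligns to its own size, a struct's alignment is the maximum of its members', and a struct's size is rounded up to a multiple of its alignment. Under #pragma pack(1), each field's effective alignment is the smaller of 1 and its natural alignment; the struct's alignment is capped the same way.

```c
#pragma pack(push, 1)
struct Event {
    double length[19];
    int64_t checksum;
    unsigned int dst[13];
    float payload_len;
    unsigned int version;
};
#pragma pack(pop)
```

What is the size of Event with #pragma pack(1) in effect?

0..152  length  (152B, 1-aligned)
152..160  checksum  (8B, 1-aligned)
160..212  dst  (52B, 1-aligned)
212..216  payload_len  (4B, 1-aligned)
216..220  version  (4B, 1-aligned)
sizeof = 220, alignof = 1

220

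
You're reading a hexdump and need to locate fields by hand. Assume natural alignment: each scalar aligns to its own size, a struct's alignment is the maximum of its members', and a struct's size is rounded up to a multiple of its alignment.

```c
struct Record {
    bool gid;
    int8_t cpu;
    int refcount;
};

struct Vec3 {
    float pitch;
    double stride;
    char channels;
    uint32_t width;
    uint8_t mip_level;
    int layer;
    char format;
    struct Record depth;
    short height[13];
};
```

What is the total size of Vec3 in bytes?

Record: gid at 0 (size 1, align 1) → ends 1; cpu at 1 (size 1, align 1) → ends 2; pad 2 to align 4 for refcount; refcount at 4 (size 4, align 4) → ends 8; total 8 bytes, alignment 4
pitch at 0 (size 4, align 4) → ends 4
pad 4 to align 8 for stride
stride at 8 (size 8, align 8) → ends 16
channels at 16 (size 1, align 1) → ends 17
pad 3 to align 4 for width
width at 20 (size 4, align 4) → ends 24
mip_level at 24 (size 1, align 1) → ends 25
pad 3 to align 4 for layer
layer at 28 (size 4, align 4) → ends 32
format at 32 (size 1, align 1) → ends 33
pad 3 to align 4 for depth
depth at 36 (size 8, align 4) → ends 44
height at 44 (size 26, align 2) → ends 70
tail pad 2 to reach multiple of 8
total 72 bytes, alignment 8

72 bytes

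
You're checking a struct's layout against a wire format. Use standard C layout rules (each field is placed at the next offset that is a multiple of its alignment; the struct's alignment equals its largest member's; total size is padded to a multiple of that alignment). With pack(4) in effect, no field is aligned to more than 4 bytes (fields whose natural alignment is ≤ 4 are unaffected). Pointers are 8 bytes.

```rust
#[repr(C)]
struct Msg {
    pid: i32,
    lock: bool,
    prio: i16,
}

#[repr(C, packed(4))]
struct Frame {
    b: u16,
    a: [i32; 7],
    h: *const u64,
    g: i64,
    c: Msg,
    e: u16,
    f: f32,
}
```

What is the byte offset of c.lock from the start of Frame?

52

Msg: 0..4  pid  (4B, 4-aligned); 4..5  lock  (1B, 1-aligned); 5..6  -- padding (1B); 6..8  prio  (2B, 2-aligned); sizeof = 8, alignof = 4
0..2  b  (2B, 2-aligned)
2..4  -- padding (2B)
4..32  a  (28B, 4-aligned)
32..40  h  (8B, 4-aligned)
40..48  g  (8B, 4-aligned)
48..56  c  (8B, 4-aligned)
within Msg: lock at 4
48 + 4 = 52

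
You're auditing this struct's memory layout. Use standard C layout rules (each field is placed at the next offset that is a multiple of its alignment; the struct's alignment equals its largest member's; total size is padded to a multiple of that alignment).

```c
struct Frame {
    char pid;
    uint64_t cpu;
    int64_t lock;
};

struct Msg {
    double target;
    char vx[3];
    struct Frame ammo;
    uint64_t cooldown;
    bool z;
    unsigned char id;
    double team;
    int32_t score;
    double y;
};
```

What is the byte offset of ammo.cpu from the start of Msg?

24

Frame: @0: pid [1B, align 1] → 1; +7 pad (align 8); @8: cpu [8B, align 8] → 16; @16: lock [8B, align 8] → 24; size 24, align 8
@0: target [8B, align 8] → 8
@8: vx [3B, align 1] → 11
+5 pad (align 8)
@16: ammo [24B, align 8] → 40
within Frame: cpu at 8
16 + 8 = 24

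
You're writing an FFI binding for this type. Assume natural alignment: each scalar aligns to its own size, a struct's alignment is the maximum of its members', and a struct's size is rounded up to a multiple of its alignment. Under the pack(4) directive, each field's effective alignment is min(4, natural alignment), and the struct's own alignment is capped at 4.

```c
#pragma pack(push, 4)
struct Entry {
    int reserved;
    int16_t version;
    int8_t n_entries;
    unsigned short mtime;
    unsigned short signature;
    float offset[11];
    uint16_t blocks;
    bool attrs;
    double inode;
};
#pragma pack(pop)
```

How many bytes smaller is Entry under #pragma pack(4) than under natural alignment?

natural layout:
  @0: reserved [4B, align 4] → 4
  @4: version [2B, align 2] → 6
  @6: n_entries [1B, align 1] → 7
  +1 pad (align 2)
  @8: mtime [2B, align 2] → 10
  @10: signature [2B, align 2] → 12
  @12: offset [44B, align 4] → 56
  @56: blocks [2B, align 2] → 58
  @58: attrs [1B, align 1] → 59
  +5 pad (align 8)
  @64: inode [8B, align 8] → 72
  size 72, align 8
packed(4) layout:
  @0: reserved [4B, align 4] → 4
  @4: version [2B, align 2] → 6
  @6: n_entries [1B, align 1] → 7
  +1 pad (align 2)
  @8: mtime [2B, align 2] → 10
  @10: signature [2B, align 2] → 12
  @12: offset [44B, align 4] → 56
  @56: blocks [2B, align 2] → 58
  @58: attrs [1B, align 1] → 59
  +1 pad (align 4)
  @60: inode [8B, align 4] → 68
  size 68, align 4
72 − 68 = 4

4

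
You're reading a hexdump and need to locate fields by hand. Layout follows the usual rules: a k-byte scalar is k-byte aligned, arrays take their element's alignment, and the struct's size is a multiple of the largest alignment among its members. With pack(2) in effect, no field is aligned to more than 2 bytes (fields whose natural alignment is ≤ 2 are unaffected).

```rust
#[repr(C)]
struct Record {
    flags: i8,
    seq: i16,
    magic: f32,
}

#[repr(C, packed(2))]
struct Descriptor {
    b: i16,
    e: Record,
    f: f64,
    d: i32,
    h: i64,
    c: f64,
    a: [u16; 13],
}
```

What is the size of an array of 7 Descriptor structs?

448

Record: flags at 0 (size 1, align 1) → ends 1; pad 1 to align 2 for seq; seq at 2 (size 2, align 2) → ends 4; magic at 4 (size 4, align 4) → ends 8; total 8 bytes, alignment 4
b at 0 (size 2, align 2) → ends 2
e at 2 (size 8, align 2) → ends 10
f at 10 (size 8, align 2) → ends 18
d at 18 (size 4, align 2) → ends 22
h at 22 (size 8, align 2) → ends 30
c at 30 (size 8, align 2) → ends 38
a at 38 (size 26, align 2) → ends 64
total 64 bytes, alignment 2
array of 7: 7 × 64 = 448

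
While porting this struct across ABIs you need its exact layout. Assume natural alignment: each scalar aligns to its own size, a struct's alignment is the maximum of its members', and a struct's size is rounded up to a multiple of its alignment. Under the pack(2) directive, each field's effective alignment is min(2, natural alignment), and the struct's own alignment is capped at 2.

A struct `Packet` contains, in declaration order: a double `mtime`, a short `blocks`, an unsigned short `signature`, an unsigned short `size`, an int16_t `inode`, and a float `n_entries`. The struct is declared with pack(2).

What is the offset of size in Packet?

@0: mtime [8B, align 2] → 8
@8: blocks [2B, align 2] → 10
@10: signature [2B, align 2] → 12
@12: size [2B, align 2] → 14

12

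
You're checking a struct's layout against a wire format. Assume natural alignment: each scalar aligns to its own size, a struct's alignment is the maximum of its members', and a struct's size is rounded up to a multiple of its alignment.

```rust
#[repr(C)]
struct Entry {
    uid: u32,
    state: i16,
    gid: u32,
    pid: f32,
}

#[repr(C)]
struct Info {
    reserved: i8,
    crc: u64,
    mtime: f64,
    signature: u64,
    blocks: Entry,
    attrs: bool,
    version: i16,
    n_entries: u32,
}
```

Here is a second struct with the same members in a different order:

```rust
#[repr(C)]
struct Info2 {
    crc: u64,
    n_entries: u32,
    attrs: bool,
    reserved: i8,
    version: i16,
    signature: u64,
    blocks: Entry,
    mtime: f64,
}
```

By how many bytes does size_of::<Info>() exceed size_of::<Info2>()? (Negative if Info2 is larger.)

Entry: uid at 0 (size 4, align 4) → ends 4; state at 4 (size 2, align 2) → ends 6; pad 2 to align 4 for gid; gid at 8 (size 4, align 4) → ends 12; pid at 12 (size 4, align 4) → ends 16; total 16 bytes, alignment 4
reserved at 0 (size 1, align 1) → ends 1
pad 7 to align 8 for crc
crc at 8 (size 8, align 8) → ends 16
mtime at 16 (size 8, align 8) → ends 24
signature at 24 (size 8, align 8) → ends 32
blocks at 32 (size 16, align 4) → ends 48
attrs at 48 (size 1, align 1) → ends 49
pad 1 to align 2 for version
version at 50 (size 2, align 2) → ends 52
n_entries at 52 (size 4, align 4) → ends 56
total 56 bytes, alignment 8
— Info2 —
crc at 0 (size 8, align 8) → ends 8
n_entries at 8 (size 4, align 4) → ends 12
attrs at 12 (size 1, align 1) → ends 13
reserved at 13 (size 1, align 1) → ends 14
version at 14 (size 2, align 2) → ends 16
signature at 16 (size 8, align 8) → ends 24
blocks at 24 (size 16, align 4) → ends 40
mtime at 40 (size 8, align 8) → ends 48
total 48 bytes, alignment 8
56 − 48 = 8

8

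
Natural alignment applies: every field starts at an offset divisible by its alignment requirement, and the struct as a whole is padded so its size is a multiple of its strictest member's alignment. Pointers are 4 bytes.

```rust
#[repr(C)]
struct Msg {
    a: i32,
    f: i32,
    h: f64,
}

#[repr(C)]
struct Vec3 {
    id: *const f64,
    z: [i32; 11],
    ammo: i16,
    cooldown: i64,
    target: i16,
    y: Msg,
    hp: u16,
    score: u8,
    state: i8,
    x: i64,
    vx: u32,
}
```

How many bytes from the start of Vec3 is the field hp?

Msg: @0: a [4B, align 4] → 4; @4: f [4B, align 4] → 8; @8: h [8B, align 8] → 16; size 16, align 8
@0: id [4B, align 4] → 4
@4: z [44B, align 4] → 48
@48: ammo [2B, align 2] → 50
+6 pad (align 8)
@56: cooldown [8B, align 8] → 64
@64: target [2B, align 2] → 66
+6 pad (align 8)
@72: y [16B, align 8] → 88
@88: hp [2B, align 2] → 90

88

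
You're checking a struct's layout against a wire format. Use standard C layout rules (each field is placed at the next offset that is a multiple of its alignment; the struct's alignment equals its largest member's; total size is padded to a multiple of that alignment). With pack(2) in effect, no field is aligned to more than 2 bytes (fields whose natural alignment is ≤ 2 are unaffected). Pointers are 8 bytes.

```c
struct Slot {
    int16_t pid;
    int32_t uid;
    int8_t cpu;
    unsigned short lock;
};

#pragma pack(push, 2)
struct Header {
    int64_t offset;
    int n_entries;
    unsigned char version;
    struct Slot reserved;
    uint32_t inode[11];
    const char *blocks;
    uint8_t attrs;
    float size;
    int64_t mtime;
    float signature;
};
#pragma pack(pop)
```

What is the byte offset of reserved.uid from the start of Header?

Slot: pid at 0 (size 2, align 2) → ends 2; pad 2 to align 4 for uid; uid at 4 (size 4, align 4) → ends 8; cpu at 8 (size 1, align 1) → ends 9; pad 1 to align 2 for lock; lock at 10 (size 2, align 2) → ends 12; total 12 bytes, alignment 4
offset at 0 (size 8, align 2) → ends 8
n_entries at 8 (size 4, align 2) → ends 12
version at 12 (size 1, align 1) → ends 13
pad 1 to align 2 for reserved
reserved at 14 (size 12, align 2) → ends 26
within Slot: uid at 4
14 + 4 = 18

18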